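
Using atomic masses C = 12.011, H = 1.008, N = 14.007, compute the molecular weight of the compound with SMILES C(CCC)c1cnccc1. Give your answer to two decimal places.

135.21

Molecular formula: C9H13N.
M = 9×12.011 + 13×1.008 + 1×14.007 = 135.21 g/mol.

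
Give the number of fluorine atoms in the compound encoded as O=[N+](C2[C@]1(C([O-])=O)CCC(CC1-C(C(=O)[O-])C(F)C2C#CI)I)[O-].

1

The symbol for fluorine appears 1 time in the SMILES.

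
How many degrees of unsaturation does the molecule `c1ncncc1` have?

4

Molecular formula from the SMILES: C4H4N2.
DoU = (2C + 2 + N − H − X)/2 = (2·4 + 2 + 2 − 4 − 0)/2 = 8/2 = 4.
(Structurally: 1 ring(s) + 3 π bond(s) = 4.)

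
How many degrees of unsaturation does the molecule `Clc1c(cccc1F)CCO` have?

Molecular formula from the SMILES: C8H8ClFO.
DoU = (2C + 2 + N − H − X)/2 = (2·8 + 2 + 0 − 8 − 2)/2 = 8/2 = 4.
(Structurally: 1 ring(s) + 3 π bond(s) = 4.)

4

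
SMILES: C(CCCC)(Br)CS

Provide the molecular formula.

Heavy atoms from the SMILES: 1 Br, 6 C, 1 S.
Implicit hydrogens by atom environment:
  4 × C: 2 H each → 8
  1 × Br: no H
  1 × C: 3 H
  1 × C: 1 H
  1 × S: 1 H
  Total hydrogens = 13.
Molecular formula: C6H13BrS

C6H13BrS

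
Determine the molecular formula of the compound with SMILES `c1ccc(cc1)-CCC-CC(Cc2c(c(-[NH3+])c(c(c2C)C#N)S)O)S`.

C20H25N2OS2+

Heavy atoms from the SMILES: 20 C, 2 N, 1 O, 2 S.
Implicit hydrogens by atom environment:
  7 × C (aromatic): no H
  5 × C: 2 H each → 10
  5 × C (aromatic): 1 H each → 5
  2 × S: 1 H each → 2
  1 × C: 3 H
  1 × C: 1 H
  1 × C: no H
  1 × N (charge +1): 3 H
  1 × N: no H
  1 × O: 1 H
  Total hydrogens = 25.
Net charge +1.
Molecular formula: C20H25N2OS2+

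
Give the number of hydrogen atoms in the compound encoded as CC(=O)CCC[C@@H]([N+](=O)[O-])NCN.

15

Hydrogens are implicit in SMILES; fill each atom to its normal valence:
  4 × C: 2 H each → 8
  2 × O: no H
  1 × C: 3 H
  1 × C: 1 H
  1 × C: no H
  1 × N: 2 H
  1 × N: 1 H
  1 × N (charge +1): no H
  1 × O (charge -1): no H
  Total hydrogens = 15.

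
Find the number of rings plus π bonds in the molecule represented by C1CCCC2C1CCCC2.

2

Molecular formula from the SMILES: C10H18.
DoU = (2C + 2 + N − H − X)/2 = (2·10 + 2 + 0 − 18 − 0)/2 = 4/2 = 2.
(Structurally: 2 ring(s) + 0 π bond(s) = 2.)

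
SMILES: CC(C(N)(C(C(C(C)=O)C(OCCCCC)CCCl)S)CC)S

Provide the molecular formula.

C17H34ClNO2S2

Heavy atoms from the SMILES: 17 C, 1 Cl, 1 N, 2 O, 2 S.
Implicit hydrogens by atom environment:
  7 × C: 2 H each → 14
  4 × C: 3 H each → 12
  4 × C: 1 H each → 4
  2 × C: no H
  2 × O: no H
  2 × S: 1 H each → 2
  1 × Cl: no H
  1 × N: 2 H
  Total hydrogens = 34.
Molecular formula: C17H34ClNO2S2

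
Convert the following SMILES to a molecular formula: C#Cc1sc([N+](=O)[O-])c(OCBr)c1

Heavy atoms from the SMILES: 1 Br, 7 C, 1 N, 3 O, 1 S.
Implicit hydrogens by atom environment:
  3 × C (aromatic): no H
  2 × O: no H
  1 × Br: no H
  1 × C: 2 H
  1 × C (aromatic): 1 H
  1 × C: 1 H
  1 × C: no H
  1 × N (charge +1): no H
  1 × O (charge -1): no H
  1 × S (aromatic): no H
  Total hydrogens = 4.
Molecular formula: C7H4BrNO3S

C7H4BrNO3S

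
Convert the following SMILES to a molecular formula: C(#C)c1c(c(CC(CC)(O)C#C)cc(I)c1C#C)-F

C16H12FIO

Heavy atoms from the SMILES: 16 C, 1 F, 1 I, 1 O.
Implicit hydrogens by atom environment:
  5 × C (aromatic): no H
  4 × C: no H
  3 × C: 1 H each → 3
  2 × C: 2 H each → 4
  1 × C: 3 H
  1 × C (aromatic): 1 H
  1 × F: no H
  1 × I: no H
  1 × O: 1 H
  Total hydrogens = 12.
Molecular formula: C16H12FIO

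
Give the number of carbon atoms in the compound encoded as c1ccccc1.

6

The symbol for carbon appears 6 times in the SMILES. Lowercase c denotes aromatic carbon and counts toward C.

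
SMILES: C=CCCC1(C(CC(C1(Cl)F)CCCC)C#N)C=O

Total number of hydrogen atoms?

21

Hydrogens are implicit in SMILES; fill each atom to its normal valence:
  7 × C: 2 H each → 14
  4 × C: 1 H each → 4
  3 × C: no H
  1 × C: 3 H
  1 × Cl: no H
  1 × F: no H
  1 × N: no H
  1 × O: no H
  Total hydrogens = 21.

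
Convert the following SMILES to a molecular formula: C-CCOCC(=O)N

C5H11NO2

Heavy atoms from the SMILES: 5 C, 1 N, 2 O.
Implicit hydrogens by atom environment:
  3 × C: 2 H each → 6
  2 × O: no H
  1 × C: 3 H
  1 × C: no H
  1 × N: 2 H
  Total hydrogens = 11.
Molecular formula: C5H11NO2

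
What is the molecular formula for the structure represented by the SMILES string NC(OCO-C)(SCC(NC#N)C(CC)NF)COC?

C11H23FN4O3S

Heavy atoms from the SMILES: 11 C, 1 F, 4 N, 3 O, 1 S.
Implicit hydrogens by atom environment:
  4 × C: 2 H each → 8
  3 × C: 3 H each → 9
  3 × O: no H
  2 × C: 1 H each → 2
  2 × C: no H
  2 × N: 1 H each → 2
  1 × F: no H
  1 × N: 2 H
  1 × N: no H
  1 × S: no H
  Total hydrogens = 23.
Molecular formula: C11H23FN4O3S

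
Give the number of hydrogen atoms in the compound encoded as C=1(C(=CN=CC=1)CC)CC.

13

Hydrogens are implicit in SMILES; fill each atom to its normal valence:
  3 × C (aromatic): 1 H each → 3
  2 × C: 3 H each → 6
  2 × C: 2 H each → 4
  2 × C (aromatic): no H
  1 × N (aromatic): no H
  Total hydrogens = 13.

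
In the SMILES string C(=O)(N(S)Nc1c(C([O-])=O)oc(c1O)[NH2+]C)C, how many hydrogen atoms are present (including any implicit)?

Hydrogens are implicit in SMILES; fill each atom to its normal valence:
  4 × C (aromatic): no H
  2 × C: 3 H each → 6
  2 × C: no H
  2 × O: no H
  1 × N (charge +1): 2 H
  1 × N: 1 H
  1 × N: no H
  1 × O: 1 H
  1 × O (aromatic): no H
  1 × O (charge -1): no H
  1 × S: 1 H
  Total hydrogens = 11.

11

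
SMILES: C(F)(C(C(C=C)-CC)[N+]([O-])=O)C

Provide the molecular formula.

Heavy atoms from the SMILES: 8 C, 1 F, 1 N, 2 O.
Implicit hydrogens by atom environment:
  4 × C: 1 H each → 4
  2 × C: 3 H each → 6
  2 × C: 2 H each → 4
  1 × F: no H
  1 × N (charge +1): no H
  1 × O: no H
  1 × O (charge -1): no H
  Total hydrogens = 14.
Molecular formula: C8H14FNO2

C8H14FNO2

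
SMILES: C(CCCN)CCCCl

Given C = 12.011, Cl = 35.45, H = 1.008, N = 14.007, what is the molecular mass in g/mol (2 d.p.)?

149.66

Molecular formula: C7H16ClN.
M = 7×12.011 + 1×35.45 + 16×1.008 + 1×14.007 = 149.66 g/mol.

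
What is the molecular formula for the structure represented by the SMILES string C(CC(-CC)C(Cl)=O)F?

C6H10ClFO

Heavy atoms from the SMILES: 6 C, 1 Cl, 1 F, 1 O.
Implicit hydrogens by atom environment:
  3 × C: 2 H each → 6
  1 × C: 3 H
  1 × C: 1 H
  1 × C: no H
  1 × Cl: no H
  1 × F: no H
  1 × O: no H
  Total hydrogens = 10.
Molecular formula: C6H10ClFO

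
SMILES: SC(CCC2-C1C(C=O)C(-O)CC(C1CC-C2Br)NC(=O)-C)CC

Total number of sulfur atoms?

1

The symbol for sulfur appears 1 time in the SMILES.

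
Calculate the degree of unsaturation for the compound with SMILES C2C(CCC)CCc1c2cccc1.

Molecular formula from the SMILES: C13H18.
DoU = (2C + 2 + N − H − X)/2 = (2·13 + 2 + 0 − 18 − 0)/2 = 10/2 = 5.
(Structurally: 2 ring(s) + 3 π bond(s) = 5.)

5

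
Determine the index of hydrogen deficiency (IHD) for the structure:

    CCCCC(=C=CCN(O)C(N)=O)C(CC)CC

Molecular formula from the SMILES: C14H26N2O2.
DoU = (2C + 2 + N − H − X)/2 = (2·14 + 2 + 2 − 26 − 0)/2 = 6/2 = 3.
(Structurally: 0 ring(s) + 3 π bond(s) = 3.)

3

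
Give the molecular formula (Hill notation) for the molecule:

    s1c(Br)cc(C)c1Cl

C5H4BrClS

Heavy atoms from the SMILES: 1 Br, 5 C, 1 Cl, 1 S.
Implicit hydrogens by atom environment:
  3 × C (aromatic): no H
  1 × Br: no H
  1 × C: 3 H
  1 × C (aromatic): 1 H
  1 × Cl: no H
  1 × S (aromatic): no H
  Total hydrogens = 4.
Molecular formula: C5H4BrClS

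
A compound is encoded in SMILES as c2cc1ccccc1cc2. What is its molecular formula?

Heavy atoms from the SMILES: 10 C.
Implicit hydrogens by atom environment:
  8 × C (aromatic): 1 H each → 8
  2 × C (aromatic): no H
  Total hydrogens = 8.
Molecular formula: C10H8

C10H8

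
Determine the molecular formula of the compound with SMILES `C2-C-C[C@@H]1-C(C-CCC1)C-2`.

Heavy atoms from the SMILES: 10 C.
Implicit hydrogens by atom environment:
  8 × C: 2 H each → 16
  2 × C: 1 H each → 2
  Total hydrogens = 18.
Molecular formula: C10H18

C10H18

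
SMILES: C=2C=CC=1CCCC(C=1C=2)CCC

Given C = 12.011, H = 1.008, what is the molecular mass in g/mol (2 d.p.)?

174.29

Molecular formula: C13H18.
M = 13×12.011 + 18×1.008 = 174.29 g/mol.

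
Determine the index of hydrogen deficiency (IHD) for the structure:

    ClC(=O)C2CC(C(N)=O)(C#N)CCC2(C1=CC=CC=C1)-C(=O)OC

Molecular formula from the SMILES: C17H17ClN2O4.
DoU = (2C + 2 + N − H − X)/2 = (2·17 + 2 + 2 − 17 − 1)/2 = 20/2 = 10.
(Structurally: 2 ring(s) + 8 π bond(s) = 10.)

10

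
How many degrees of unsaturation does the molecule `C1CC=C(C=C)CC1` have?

3

Molecular formula from the SMILES: C8H12.
DoU = (2C + 2 + N − H − X)/2 = (2·8 + 2 + 0 − 12 − 0)/2 = 6/2 = 3.
(Structurally: 1 ring(s) + 2 π bond(s) = 3.)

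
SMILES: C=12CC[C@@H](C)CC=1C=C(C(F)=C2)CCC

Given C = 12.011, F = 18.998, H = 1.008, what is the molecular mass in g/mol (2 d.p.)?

206.30

Molecular formula: C14H19F.
M = 14×12.011 + 1×18.998 + 19×1.008 = 206.30 g/mol.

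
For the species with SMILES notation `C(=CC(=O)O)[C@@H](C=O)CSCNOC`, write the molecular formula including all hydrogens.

C8H13NO4S

Heavy atoms from the SMILES: 8 C, 1 N, 4 O, 1 S.
Implicit hydrogens by atom environment:
  4 × C: 1 H each → 4
  3 × O: no H
  2 × C: 2 H each → 4
  1 × C: 3 H
  1 × C: no H
  1 × N: 1 H
  1 × O: 1 H
  1 × S: no H
  Total hydrogens = 13.
Molecular formula: C8H13NO4S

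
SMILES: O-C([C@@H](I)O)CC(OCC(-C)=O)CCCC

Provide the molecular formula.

Heavy atoms from the SMILES: 11 C, 1 I, 4 O.
Implicit hydrogens by atom environment:
  5 × C: 2 H each → 10
  3 × C: 1 H each → 3
  2 × C: 3 H each → 6
  2 × O: 1 H each → 2
  2 × O: no H
  1 × C: no H
  1 × I: no H
  Total hydrogens = 21.
Molecular formula: C11H21IO4

C11H21IO4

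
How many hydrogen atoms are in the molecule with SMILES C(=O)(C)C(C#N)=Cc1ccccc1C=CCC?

Hydrogens are implicit in SMILES; fill each atom to its normal valence:
  4 × C (aromatic): 1 H each → 4
  3 × C: 1 H each → 3
  3 × C: no H
  2 × C: 3 H each → 6
  2 × C (aromatic): no H
  1 × C: 2 H
  1 × N: no H
  1 × O: no H
  Total hydrogens = 15.

15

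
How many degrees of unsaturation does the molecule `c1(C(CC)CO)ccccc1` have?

4

Molecular formula from the SMILES: C10H14O.
DoU = (2C + 2 + N − H − X)/2 = (2·10 + 2 + 0 − 14 − 0)/2 = 8/2 = 4.
(Structurally: 1 ring(s) + 3 π bond(s) = 4.)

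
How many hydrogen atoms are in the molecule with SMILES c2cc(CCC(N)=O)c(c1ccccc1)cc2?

15

Hydrogens are implicit in SMILES; fill each atom to its normal valence:
  9 × C (aromatic): 1 H each → 9
  3 × C (aromatic): no H
  2 × C: 2 H each → 4
  1 × C: no H
  1 × N: 2 H
  1 × O: no H
  Total hydrogens = 15.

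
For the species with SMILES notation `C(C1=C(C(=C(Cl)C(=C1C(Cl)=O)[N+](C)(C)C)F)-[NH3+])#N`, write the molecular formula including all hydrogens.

[C11H12Cl2FN3O]2+

Heavy atoms from the SMILES: 11 C, 2 Cl, 1 F, 3 N, 1 O.
Implicit hydrogens by atom environment:
  6 × C (aromatic): no H
  3 × C: 3 H each → 9
  2 × C: no H
  2 × Cl: no H
  1 × F: no H
  1 × N (charge +1): 3 H
  1 × N: no H
  1 × N (charge +1): no H
  1 × O: no H
  Total hydrogens = 12.
Net charge +2.
Molecular formula: [C11H12Cl2FN3O]2+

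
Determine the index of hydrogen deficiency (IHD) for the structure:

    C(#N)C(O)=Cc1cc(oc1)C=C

7

Molecular formula from the SMILES: C9H7NO2.
DoU = (2C + 2 + N − H − X)/2 = (2·9 + 2 + 1 − 7 − 0)/2 = 14/2 = 7.
(Structurally: 1 ring(s) + 6 π bond(s) = 7.)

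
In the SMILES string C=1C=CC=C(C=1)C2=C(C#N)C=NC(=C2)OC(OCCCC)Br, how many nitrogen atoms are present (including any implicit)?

The symbol for nitrogen appears 2 times in the SMILES.

2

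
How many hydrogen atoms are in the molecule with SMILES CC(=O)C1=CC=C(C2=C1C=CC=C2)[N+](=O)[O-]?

9

Hydrogens are implicit in SMILES; fill each atom to its normal valence:
  6 × C (aromatic): 1 H each → 6
  4 × C (aromatic): no H
  2 × O: no H
  1 × C: 3 H
  1 × C: no H
  1 × N (charge +1): no H
  1 × O (charge -1): no H
  Total hydrogens = 9.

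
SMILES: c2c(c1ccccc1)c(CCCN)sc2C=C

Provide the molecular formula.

Heavy atoms from the SMILES: 15 C, 1 N, 1 S.
Implicit hydrogens by atom environment:
  6 × C (aromatic): 1 H each → 6
  4 × C: 2 H each → 8
  4 × C (aromatic): no H
  1 × C: 1 H
  1 × N: 2 H
  1 × S (aromatic): no H
  Total hydrogens = 17.
Molecular formula: C15H17NS

C15H17NS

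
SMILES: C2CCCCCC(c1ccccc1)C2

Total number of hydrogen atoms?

Hydrogens are implicit in SMILES; fill each atom to its normal valence:
  7 × C: 2 H each → 14
  5 × C (aromatic): 1 H each → 5
  1 × C: 1 H
  1 × C (aromatic): no H
  Total hydrogens = 20.

20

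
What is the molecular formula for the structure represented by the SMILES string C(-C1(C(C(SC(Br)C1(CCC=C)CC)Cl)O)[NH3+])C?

Heavy atoms from the SMILES: 1 Br, 13 C, 1 Cl, 1 N, 1 O, 1 S.
Implicit hydrogens by atom environment:
  5 × C: 2 H each → 10
  4 × C: 1 H each → 4
  2 × C: 3 H each → 6
  2 × C: no H
  1 × Br: no H
  1 × Cl: no H
  1 × N (charge +1): 3 H
  1 × O: 1 H
  1 × S: no H
  Total hydrogens = 24.
Net charge +1.
Molecular formula: C13H24BrClNOS+

C13H24BrClNOS+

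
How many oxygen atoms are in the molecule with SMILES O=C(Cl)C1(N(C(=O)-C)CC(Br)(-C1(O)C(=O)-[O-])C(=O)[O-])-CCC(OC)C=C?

The symbol for oxygen appears 8 times in the SMILES.

8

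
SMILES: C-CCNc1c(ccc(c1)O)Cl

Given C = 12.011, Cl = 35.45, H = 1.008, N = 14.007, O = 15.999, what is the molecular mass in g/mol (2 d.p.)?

185.65

Molecular formula: C9H12ClNO.
M = 9×12.011 + 1×35.45 + 12×1.008 + 1×14.007 + 1×15.999 = 185.65 g/mol.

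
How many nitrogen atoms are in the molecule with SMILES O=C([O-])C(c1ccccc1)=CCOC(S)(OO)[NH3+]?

The symbol for nitrogen appears 1 time in the SMILES.

1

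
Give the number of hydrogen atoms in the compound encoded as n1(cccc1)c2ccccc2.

9

Hydrogens are implicit in SMILES; fill each atom to its normal valence:
  9 × C (aromatic): 1 H each → 9
  1 × C (aromatic): no H
  1 × N (aromatic): no H
  Total hydrogens = 9.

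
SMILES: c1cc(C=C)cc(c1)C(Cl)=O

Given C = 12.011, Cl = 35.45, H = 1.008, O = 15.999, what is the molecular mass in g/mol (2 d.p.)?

166.60

Molecular formula: C9H7ClO.
M = 9×12.011 + 1×35.45 + 7×1.008 + 1×15.999 = 166.60 g/mol.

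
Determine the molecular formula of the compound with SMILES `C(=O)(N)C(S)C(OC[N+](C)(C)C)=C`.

C8H17N2O2S+

Heavy atoms from the SMILES: 8 C, 2 N, 2 O, 1 S.
Implicit hydrogens by atom environment:
  3 × C: 3 H each → 9
  2 × C: 2 H each → 4
  2 × C: no H
  2 × O: no H
  1 × C: 1 H
  1 × N: 2 H
  1 × N (charge +1): no H
  1 × S: 1 H
  Total hydrogens = 17.
Net charge +1.
Molecular formula: C8H17N2O2S+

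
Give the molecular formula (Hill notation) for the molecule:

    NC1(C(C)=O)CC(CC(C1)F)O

C8H14FNO2

Heavy atoms from the SMILES: 8 C, 1 F, 1 N, 2 O.
Implicit hydrogens by atom environment:
  3 × C: 2 H each → 6
  2 × C: 1 H each → 2
  2 × C: no H
  1 × C: 3 H
  1 × F: no H
  1 × N: 2 H
  1 × O: 1 H
  1 × O: no H
  Total hydrogens = 14.
Molecular formula: C8H14FNO2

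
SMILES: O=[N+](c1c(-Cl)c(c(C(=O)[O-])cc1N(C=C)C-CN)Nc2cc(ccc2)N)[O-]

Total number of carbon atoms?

17

The symbol for carbon appears 17 times in the SMILES. Lowercase c denotes aromatic carbon and counts toward C.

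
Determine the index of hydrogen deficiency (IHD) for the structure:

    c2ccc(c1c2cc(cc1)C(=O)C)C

Molecular formula from the SMILES: C13H12O.
DoU = (2C + 2 + N − H − X)/2 = (2·13 + 2 + 0 − 12 − 0)/2 = 16/2 = 8.
(Structurally: 2 ring(s) + 6 π bond(s) = 8.)

8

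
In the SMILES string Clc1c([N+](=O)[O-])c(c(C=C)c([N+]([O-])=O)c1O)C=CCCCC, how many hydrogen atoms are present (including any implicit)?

15

Hydrogens are implicit in SMILES; fill each atom to its normal valence:
  6 × C (aromatic): no H
  4 × C: 2 H each → 8
  3 × C: 1 H each → 3
  2 × N (charge +1): no H
  2 × O: no H
  2 × O (charge -1): no H
  1 × C: 3 H
  1 × Cl: no H
  1 × O: 1 H
  Total hydrogens = 15.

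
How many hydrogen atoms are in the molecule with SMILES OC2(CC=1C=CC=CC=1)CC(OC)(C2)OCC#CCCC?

Hydrogens are implicit in SMILES; fill each atom to its normal valence:
  6 × C: 2 H each → 12
  5 × C (aromatic): 1 H each → 5
  4 × C: no H
  2 × C: 3 H each → 6
  2 × O: no H
  1 × C (aromatic): no H
  1 × O: 1 H
  Total hydrogens = 24.

24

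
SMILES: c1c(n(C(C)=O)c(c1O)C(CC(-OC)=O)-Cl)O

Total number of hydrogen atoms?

Hydrogens are implicit in SMILES; fill each atom to its normal valence:
  3 × C (aromatic): no H
  3 × O: no H
  2 × C: 3 H each → 6
  2 × C: no H
  2 × O: 1 H each → 2
  1 × C: 2 H
  1 × C (aromatic): 1 H
  1 × C: 1 H
  1 × Cl: no H
  1 × N (aromatic): no H
  Total hydrogens = 12.

12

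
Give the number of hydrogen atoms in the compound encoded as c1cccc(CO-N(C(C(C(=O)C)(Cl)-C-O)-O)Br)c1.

Hydrogens are implicit in SMILES; fill each atom to its normal valence:
  5 × C (aromatic): 1 H each → 5
  2 × C: 2 H each → 4
  2 × C: no H
  2 × O: 1 H each → 2
  2 × O: no H
  1 × Br: no H
  1 × C: 3 H
  1 × C: 1 H
  1 × C (aromatic): no H
  1 × Cl: no H
  1 × N: no H
  Total hydrogens = 15.

15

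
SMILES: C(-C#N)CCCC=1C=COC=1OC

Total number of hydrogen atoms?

13

Hydrogens are implicit in SMILES; fill each atom to its normal valence:
  4 × C: 2 H each → 8
  2 × C (aromatic): 1 H each → 2
  2 × C (aromatic): no H
  1 × C: 3 H
  1 × C: no H
  1 × N: no H
  1 × O (aromatic): no H
  1 × O: no H
  Total hydrogens = 13.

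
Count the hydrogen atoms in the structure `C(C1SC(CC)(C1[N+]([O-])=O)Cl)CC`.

Hydrogens are implicit in SMILES; fill each atom to its normal valence:
  3 × C: 2 H each → 6
  2 × C: 3 H each → 6
  2 × C: 1 H each → 2
  1 × C: no H
  1 × Cl: no H
  1 × N (charge +1): no H
  1 × O: no H
  1 × O (charge -1): no H
  1 × S: no H
  Total hydrogens = 14.

14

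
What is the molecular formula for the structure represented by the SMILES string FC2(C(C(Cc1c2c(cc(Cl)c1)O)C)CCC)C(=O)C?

Heavy atoms from the SMILES: 16 C, 1 Cl, 1 F, 2 O.
Implicit hydrogens by atom environment:
  4 × C (aromatic): no H
  3 × C: 3 H each → 9
  3 × C: 2 H each → 6
  2 × C (aromatic): 1 H each → 2
  2 × C: 1 H each → 2
  2 × C: no H
  1 × Cl: no H
  1 × F: no H
  1 × O: 1 H
  1 × O: no H
  Total hydrogens = 20.
Molecular formula: C16H20ClFO2

C16H20ClFO2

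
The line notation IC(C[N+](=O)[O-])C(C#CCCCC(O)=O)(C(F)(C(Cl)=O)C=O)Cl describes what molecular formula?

Heavy atoms from the SMILES: 12 C, 2 Cl, 1 F, 1 I, 1 N, 6 O.
Implicit hydrogens by atom environment:
  6 × C: no H
  4 × C: 2 H each → 8
  4 × O: no H
  2 × C: 1 H each → 2
  2 × Cl: no H
  1 × F: no H
  1 × I: no H
  1 × N (charge +1): no H
  1 × O: 1 H
  1 × O (charge -1): no H
  Total hydrogens = 11.
Molecular formula: C12H11Cl2FINO6

C12H11Cl2FINO6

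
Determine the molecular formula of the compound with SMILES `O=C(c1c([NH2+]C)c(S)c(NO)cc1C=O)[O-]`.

Heavy atoms from the SMILES: 9 C, 2 N, 4 O, 1 S.
Implicit hydrogens by atom environment:
  5 × C (aromatic): no H
  2 × O: no H
  1 × C: 3 H
  1 × C (aromatic): 1 H
  1 × C: 1 H
  1 × C: no H
  1 × N (charge +1): 2 H
  1 × N: 1 H
  1 × O: 1 H
  1 × O (charge -1): no H
  1 × S: 1 H
  Total hydrogens = 10.
Molecular formula: C9H10N2O4S

C9H10N2O4S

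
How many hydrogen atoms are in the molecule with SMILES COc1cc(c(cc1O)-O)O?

Hydrogens are implicit in SMILES; fill each atom to its normal valence:
  4 × C (aromatic): no H
  3 × O: 1 H each → 3
  2 × C (aromatic): 1 H each → 2
  1 × C: 3 H
  1 × O: no H
  Total hydrogens = 8.

8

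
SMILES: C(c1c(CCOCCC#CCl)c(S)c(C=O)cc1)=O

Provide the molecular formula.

C14H13ClO3S

Heavy atoms from the SMILES: 14 C, 1 Cl, 3 O, 1 S.
Implicit hydrogens by atom environment:
  4 × C: 2 H each → 8
  4 × C (aromatic): no H
  3 × O: no H
  2 × C (aromatic): 1 H each → 2
  2 × C: 1 H each → 2
  2 × C: no H
  1 × Cl: no H
  1 × S: 1 H
  Total hydrogens = 13.
Molecular formula: C14H13ClO3S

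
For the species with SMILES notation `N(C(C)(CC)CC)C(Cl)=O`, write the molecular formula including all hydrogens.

C7H14ClNO

Heavy atoms from the SMILES: 7 C, 1 Cl, 1 N, 1 O.
Implicit hydrogens by atom environment:
  3 × C: 3 H each → 9
  2 × C: 2 H each → 4
  2 × C: no H
  1 × Cl: no H
  1 × N: 1 H
  1 × O: no H
  Total hydrogens = 14.
Molecular formula: C7H14ClNO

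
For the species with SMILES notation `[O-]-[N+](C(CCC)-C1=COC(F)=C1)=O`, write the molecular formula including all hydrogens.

C8H10FNO3

Heavy atoms from the SMILES: 8 C, 1 F, 1 N, 3 O.
Implicit hydrogens by atom environment:
  2 × C: 2 H each → 4
  2 × C (aromatic): 1 H each → 2
  2 × C (aromatic): no H
  1 × C: 3 H
  1 × C: 1 H
  1 × F: no H
  1 × N (charge +1): no H
  1 × O (aromatic): no H
  1 × O: no H
  1 × O (charge -1): no H
  Total hydrogens = 10.
Molecular formula: C8H10FNO3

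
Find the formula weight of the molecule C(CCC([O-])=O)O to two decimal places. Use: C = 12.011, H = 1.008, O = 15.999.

Molecular formula: C4H7O3-.
M = 4×12.011 + 7×1.008 + 3×15.999 = 103.10 g/mol.

103.10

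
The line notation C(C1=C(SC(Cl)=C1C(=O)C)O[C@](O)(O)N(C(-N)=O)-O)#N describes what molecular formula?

C9H8ClN3O6S

Heavy atoms from the SMILES: 9 C, 1 Cl, 3 N, 6 O, 1 S.
Implicit hydrogens by atom environment:
  4 × C (aromatic): no H
  4 × C: no H
  3 × O: 1 H each → 3
  3 × O: no H
  2 × N: no H
  1 × C: 3 H
  1 × Cl: no H
  1 × N: 2 H
  1 × S (aromatic): no H
  Total hydrogens = 8.
Molecular formula: C9H8ClN3O6S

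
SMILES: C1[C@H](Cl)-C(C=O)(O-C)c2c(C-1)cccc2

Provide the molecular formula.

C12H13ClO2

Heavy atoms from the SMILES: 12 C, 1 Cl, 2 O.
Implicit hydrogens by atom environment:
  4 × C (aromatic): 1 H each → 4
  2 × C: 2 H each → 4
  2 × C: 1 H each → 2
  2 × C (aromatic): no H
  2 × O: no H
  1 × C: 3 H
  1 × C: no H
  1 × Cl: no H
  Total hydrogens = 13.
Molecular formula: C12H13ClO2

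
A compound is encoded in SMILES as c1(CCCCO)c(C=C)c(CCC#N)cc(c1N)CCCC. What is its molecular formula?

C19H28N2O

Heavy atoms from the SMILES: 19 C, 2 N, 1 O.
Implicit hydrogens by atom environment:
  10 × C: 2 H each → 20
  5 × C (aromatic): no H
  1 × C: 3 H
  1 × C (aromatic): 1 H
  1 × C: 1 H
  1 × C: no H
  1 × N: 2 H
  1 × N: no H
  1 × O: 1 H
  Total hydrogens = 28.
Molecular formula: C19H28N2O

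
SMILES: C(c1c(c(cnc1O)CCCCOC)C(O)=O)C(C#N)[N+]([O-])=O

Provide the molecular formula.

C14H17N3O6

Heavy atoms from the SMILES: 14 C, 3 N, 6 O.
Implicit hydrogens by atom environment:
  5 × C: 2 H each → 10
  4 × C (aromatic): no H
  3 × O: no H
  2 × C: no H
  2 × O: 1 H each → 2
  1 × C: 3 H
  1 × C (aromatic): 1 H
  1 × C: 1 H
  1 × N (aromatic): no H
  1 × N: no H
  1 × N (charge +1): no H
  1 × O (charge -1): no H
  Total hydrogens = 17.
Molecular formula: C14H17N3O6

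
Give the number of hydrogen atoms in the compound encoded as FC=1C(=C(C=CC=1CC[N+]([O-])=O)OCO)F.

Hydrogens are implicit in SMILES; fill each atom to its normal valence:
  4 × C (aromatic): no H
  3 × C: 2 H each → 6
  2 × C (aromatic): 1 H each → 2
  2 × F: no H
  2 × O: no H
  1 × N (charge +1): no H
  1 × O: 1 H
  1 × O (charge -1): no H
  Total hydrogens = 9.

9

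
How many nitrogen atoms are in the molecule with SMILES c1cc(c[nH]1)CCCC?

1

The symbol for nitrogen appears 1 time in the SMILES.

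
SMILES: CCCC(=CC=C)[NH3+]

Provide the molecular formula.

Heavy atoms from the SMILES: 7 C, 1 N.
Implicit hydrogens by atom environment:
  3 × C: 2 H each → 6
  2 × C: 1 H each → 2
  1 × C: 3 H
  1 × C: no H
  1 × N (charge +1): 3 H
  Total hydrogens = 14.
Net charge +1.
Molecular formula: C7H14N+

C7H14N+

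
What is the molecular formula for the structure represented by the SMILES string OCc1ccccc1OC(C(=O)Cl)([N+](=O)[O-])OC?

C10H10ClNO6

Heavy atoms from the SMILES: 10 C, 1 Cl, 1 N, 6 O.
Implicit hydrogens by atom environment:
  4 × C (aromatic): 1 H each → 4
  4 × O: no H
  2 × C: no H
  2 × C (aromatic): no H
  1 × C: 3 H
  1 × C: 2 H
  1 × Cl: no H
  1 × N (charge +1): no H
  1 × O: 1 H
  1 × O (charge -1): no H
  Total hydrogens = 10.
Molecular formula: C10H10ClNO6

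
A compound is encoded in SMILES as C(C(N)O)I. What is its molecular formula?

C2H6INO

Heavy atoms from the SMILES: 2 C, 1 I, 1 N, 1 O.
Implicit hydrogens by atom environment:
  1 × C: 2 H
  1 × C: 1 H
  1 × I: no H
  1 × N: 2 H
  1 × O: 1 H
  Total hydrogens = 6.
Molecular formula: C2H6INO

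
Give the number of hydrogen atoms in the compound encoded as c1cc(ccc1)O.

6

Hydrogens are implicit in SMILES; fill each atom to its normal valence:
  5 × C (aromatic): 1 H each → 5
  1 × C (aromatic): no H
  1 × O: 1 H
  Total hydrogens = 6.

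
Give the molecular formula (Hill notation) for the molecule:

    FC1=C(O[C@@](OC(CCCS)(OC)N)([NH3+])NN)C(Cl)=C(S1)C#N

C11H18ClFN5O3S2+

Heavy atoms from the SMILES: 11 C, 1 Cl, 1 F, 5 N, 3 O, 2 S.
Implicit hydrogens by atom environment:
  4 × C (aromatic): no H
  3 × C: 2 H each → 6
  3 × C: no H
  3 × O: no H
  2 × N: 2 H each → 4
  1 × C: 3 H
  1 × Cl: no H
  1 × F: no H
  1 × N (charge +1): 3 H
  1 × N: 1 H
  1 × N: no H
  1 × S: 1 H
  1 × S (aromatic): no H
  Total hydrogens = 18.
Net charge +1.
Molecular formula: C11H18ClFN5O3S2+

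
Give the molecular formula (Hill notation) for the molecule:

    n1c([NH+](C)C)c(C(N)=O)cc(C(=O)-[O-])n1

C8H10N4O3

Heavy atoms from the SMILES: 8 C, 4 N, 3 O.
Implicit hydrogens by atom environment:
  3 × C (aromatic): no H
  2 × C: 3 H each → 6
  2 × C: no H
  2 × N (aromatic): no H
  2 × O: no H
  1 × C (aromatic): 1 H
  1 × N: 2 H
  1 × N (charge +1): 1 H
  1 × O (charge -1): no H
  Total hydrogens = 10.
Molecular formula: C8H10N4O3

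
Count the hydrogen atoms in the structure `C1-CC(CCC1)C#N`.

Hydrogens are implicit in SMILES; fill each atom to its normal valence:
  5 × C: 2 H each → 10
  1 × C: 1 H
  1 × C: no H
  1 × N: no H
  Total hydrogens = 11.

11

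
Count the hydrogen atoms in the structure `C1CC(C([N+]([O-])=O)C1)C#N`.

8

Hydrogens are implicit in SMILES; fill each atom to its normal valence:
  3 × C: 2 H each → 6
  2 × C: 1 H each → 2
  1 × C: no H
  1 × N: no H
  1 × N (charge +1): no H
  1 × O: no H
  1 × O (charge -1): no H
  Total hydrogens = 8.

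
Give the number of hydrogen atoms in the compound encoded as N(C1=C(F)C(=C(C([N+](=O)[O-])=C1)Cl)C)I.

5

Hydrogens are implicit in SMILES; fill each atom to its normal valence:
  5 × C (aromatic): no H
  1 × C: 3 H
  1 × C (aromatic): 1 H
  1 × Cl: no H
  1 × F: no H
  1 × I: no H
  1 × N: 1 H
  1 × N (charge +1): no H
  1 × O: no H
  1 × O (charge -1): no H
  Total hydrogens = 5.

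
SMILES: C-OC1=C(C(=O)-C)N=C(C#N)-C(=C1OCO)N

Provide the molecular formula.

C10H11N3O4

Heavy atoms from the SMILES: 10 C, 3 N, 4 O.
Implicit hydrogens by atom environment:
  5 × C (aromatic): no H
  3 × O: no H
  2 × C: 3 H each → 6
  2 × C: no H
  1 × C: 2 H
  1 × N: 2 H
  1 × N (aromatic): no H
  1 × N: no H
  1 × O: 1 H
  Total hydrogens = 11.
Molecular formula: C10H11N3O4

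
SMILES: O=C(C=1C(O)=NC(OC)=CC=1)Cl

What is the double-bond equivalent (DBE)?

5

Molecular formula from the SMILES: C7H6ClNO3.
DoU = (2C + 2 + N − H − X)/2 = (2·7 + 2 + 1 − 6 − 1)/2 = 10/2 = 5.
(Structurally: 1 ring(s) + 4 π bond(s) = 5.)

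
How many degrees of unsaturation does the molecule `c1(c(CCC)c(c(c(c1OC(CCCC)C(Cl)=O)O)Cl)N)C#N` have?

7

Molecular formula from the SMILES: C16H20Cl2N2O3.
DoU = (2C + 2 + N − H − X)/2 = (2·16 + 2 + 2 − 20 − 2)/2 = 14/2 = 7.
(Structurally: 1 ring(s) + 6 π bond(s) = 7.)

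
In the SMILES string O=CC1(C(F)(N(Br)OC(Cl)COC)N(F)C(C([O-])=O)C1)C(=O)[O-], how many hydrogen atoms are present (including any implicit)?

10

Hydrogens are implicit in SMILES; fill each atom to its normal valence:
  5 × O: no H
  4 × C: no H
  3 × C: 1 H each → 3
  2 × C: 2 H each → 4
  2 × F: no H
  2 × N: no H
  2 × O (charge -1): no H
  1 × Br: no H
  1 × C: 3 H
  1 × Cl: no H
  Total hydrogens = 10.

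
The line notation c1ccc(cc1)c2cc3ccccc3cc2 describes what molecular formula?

Heavy atoms from the SMILES: 16 C.
Implicit hydrogens by atom environment:
  12 × C (aromatic): 1 H each → 12
  4 × C (aromatic): no H
  Total hydrogens = 12.
Molecular formula: C16H12

C16H12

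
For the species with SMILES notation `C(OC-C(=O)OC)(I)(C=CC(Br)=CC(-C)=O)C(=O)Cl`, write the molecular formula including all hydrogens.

C11H11BrClIO5

Heavy atoms from the SMILES: 1 Br, 11 C, 1 Cl, 1 I, 5 O.
Implicit hydrogens by atom environment:
  5 × C: no H
  5 × O: no H
  3 × C: 1 H each → 3
  2 × C: 3 H each → 6
  1 × Br: no H
  1 × C: 2 H
  1 × Cl: no H
  1 × I: no H
  Total hydrogens = 11.
Molecular formula: C11H11BrClIO5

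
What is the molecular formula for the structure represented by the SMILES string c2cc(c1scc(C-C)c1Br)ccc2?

C12H11BrS

Heavy atoms from the SMILES: 1 Br, 12 C, 1 S.
Implicit hydrogens by atom environment:
  6 × C (aromatic): 1 H each → 6
  4 × C (aromatic): no H
  1 × Br: no H
  1 × C: 3 H
  1 × C: 2 H
  1 × S (aromatic): no H
  Total hydrogens = 11.
Molecular formula: C12H11BrS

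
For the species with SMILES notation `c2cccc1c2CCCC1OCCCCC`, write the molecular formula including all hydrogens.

Heavy atoms from the SMILES: 15 C, 1 O.
Implicit hydrogens by atom environment:
  7 × C: 2 H each → 14
  4 × C (aromatic): 1 H each → 4
  2 × C (aromatic): no H
  1 × C: 3 H
  1 × C: 1 H
  1 × O: no H
  Total hydrogens = 22.
Molecular formula: C15H22O

C15H22O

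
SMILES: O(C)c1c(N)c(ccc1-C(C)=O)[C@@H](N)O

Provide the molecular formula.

Heavy atoms from the SMILES: 10 C, 2 N, 3 O.
Implicit hydrogens by atom environment:
  4 × C (aromatic): no H
  2 × C: 3 H each → 6
  2 × C (aromatic): 1 H each → 2
  2 × N: 2 H each → 4
  2 × O: no H
  1 × C: 1 H
  1 × C: no H
  1 × O: 1 H
  Total hydrogens = 14.
Molecular formula: C10H14N2O3

C10H14N2O3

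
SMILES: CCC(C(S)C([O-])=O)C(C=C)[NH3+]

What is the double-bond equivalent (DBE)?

2

Molecular formula from the SMILES: C8H15NO2S.
DoU = (2C + 2 + N − H − X)/2 = (2·8 + 2 + 1 − 15 − 0)/2 = 4/2 = 2.
(Structurally: 0 ring(s) + 2 π bond(s) = 2.)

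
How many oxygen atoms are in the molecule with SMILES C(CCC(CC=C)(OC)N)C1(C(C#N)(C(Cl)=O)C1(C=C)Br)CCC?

2

The symbol for oxygen appears 2 times in the SMILES.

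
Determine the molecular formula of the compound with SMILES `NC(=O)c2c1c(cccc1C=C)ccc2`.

Heavy atoms from the SMILES: 13 C, 1 N, 1 O.
Implicit hydrogens by atom environment:
  6 × C (aromatic): 1 H each → 6
  4 × C (aromatic): no H
  1 × C: 2 H
  1 × C: 1 H
  1 × C: no H
  1 × N: 2 H
  1 × O: no H
  Total hydrogens = 11.
Molecular formula: C13H11NO

C13H11NO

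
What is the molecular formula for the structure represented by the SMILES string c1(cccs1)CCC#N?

C7H7NS

Heavy atoms from the SMILES: 7 C, 1 N, 1 S.
Implicit hydrogens by atom environment:
  3 × C (aromatic): 1 H each → 3
  2 × C: 2 H each → 4
  1 × C (aromatic): no H
  1 × C: no H
  1 × N: no H
  1 × S (aromatic): no H
  Total hydrogens = 7.
Molecular formula: C7H7NS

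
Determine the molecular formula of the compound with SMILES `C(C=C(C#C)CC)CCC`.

C10H16

Heavy atoms from the SMILES: 10 C.
Implicit hydrogens by atom environment:
  4 × C: 2 H each → 8
  2 × C: 3 H each → 6
  2 × C: 1 H each → 2
  2 × C: no H
  Total hydrogens = 16.
Molecular formula: C10H16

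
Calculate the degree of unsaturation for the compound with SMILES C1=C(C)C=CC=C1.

4

Molecular formula from the SMILES: C7H8.
DoU = (2C + 2 + N − H − X)/2 = (2·7 + 2 + 0 − 8 − 0)/2 = 8/2 = 4.
(Structurally: 1 ring(s) + 3 π bond(s) = 4.)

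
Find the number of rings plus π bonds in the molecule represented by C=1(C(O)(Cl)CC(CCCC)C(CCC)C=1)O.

2

Molecular formula from the SMILES: C13H23ClO2.
DoU = (2C + 2 + N − H − X)/2 = (2·13 + 2 + 0 − 23 − 1)/2 = 4/2 = 2.
(Structurally: 1 ring(s) + 1 π bond(s) = 2.)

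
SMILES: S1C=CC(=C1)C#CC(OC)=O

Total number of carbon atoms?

The symbol for carbon appears 8 times in the SMILES.

8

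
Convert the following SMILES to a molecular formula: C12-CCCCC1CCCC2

Heavy atoms from the SMILES: 10 C.
Implicit hydrogens by atom environment:
  8 × C: 2 H each → 16
  2 × C: 1 H each → 2
  Total hydrogens = 18.
Molecular formula: C10H18

C10H18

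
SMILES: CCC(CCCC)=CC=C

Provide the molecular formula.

Heavy atoms from the SMILES: 10 C.
Implicit hydrogens by atom environment:
  5 × C: 2 H each → 10
  2 × C: 3 H each → 6
  2 × C: 1 H each → 2
  1 × C: no H
  Total hydrogens = 18.
Molecular formula: C10H18

C10H18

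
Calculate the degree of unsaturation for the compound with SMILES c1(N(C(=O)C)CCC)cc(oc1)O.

Molecular formula from the SMILES: C9H13NO3.
DoU = (2C + 2 + N − H − X)/2 = (2·9 + 2 + 1 − 13 − 0)/2 = 8/2 = 4.
(Structurally: 1 ring(s) + 3 π bond(s) = 4.)

4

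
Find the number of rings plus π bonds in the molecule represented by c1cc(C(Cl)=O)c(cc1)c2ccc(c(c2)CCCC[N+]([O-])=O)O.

10

Molecular formula from the SMILES: C17H16ClNO4.
DoU = (2C + 2 + N − H − X)/2 = (2·17 + 2 + 1 − 16 − 1)/2 = 20/2 = 10.
(Structurally: 2 ring(s) + 8 π bond(s) = 10.)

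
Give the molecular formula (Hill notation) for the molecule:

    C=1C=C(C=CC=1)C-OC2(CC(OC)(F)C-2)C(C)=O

C14H17FO3

Heavy atoms from the SMILES: 14 C, 1 F, 3 O.
Implicit hydrogens by atom environment:
  5 × C (aromatic): 1 H each → 5
  3 × C: 2 H each → 6
  3 × C: no H
  3 × O: no H
  2 × C: 3 H each → 6
  1 × C (aromatic): no H
  1 × F: no H
  Total hydrogens = 17.
Molecular formula: C14H17FO3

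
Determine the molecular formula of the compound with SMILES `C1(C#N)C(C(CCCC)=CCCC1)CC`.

Heavy atoms from the SMILES: 14 C, 1 N.
Implicit hydrogens by atom environment:
  7 × C: 2 H each → 14
  3 × C: 1 H each → 3
  2 × C: 3 H each → 6
  2 × C: no H
  1 × N: no H
  Total hydrogens = 23.
Molecular formula: C14H23N

C14H23N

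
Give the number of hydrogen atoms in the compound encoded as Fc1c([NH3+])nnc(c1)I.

Hydrogens are implicit in SMILES; fill each atom to its normal valence:
  3 × C (aromatic): no H
  2 × N (aromatic): no H
  1 × C (aromatic): 1 H
  1 × F: no H
  1 × I: no H
  1 × N (charge +1): 3 H
  Total hydrogens = 4.

4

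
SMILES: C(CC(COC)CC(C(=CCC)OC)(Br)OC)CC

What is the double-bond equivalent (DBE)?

Molecular formula from the SMILES: C15H29BrO3.
DoU = (2C + 2 + N − H − X)/2 = (2·15 + 2 + 0 − 29 − 1)/2 = 2/2 = 1.
(Structurally: 0 ring(s) + 1 π bond(s) = 1.)

1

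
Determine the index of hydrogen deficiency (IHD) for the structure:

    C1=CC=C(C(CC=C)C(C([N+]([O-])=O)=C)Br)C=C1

7

Molecular formula from the SMILES: C13H14BrNO2.
DoU = (2C + 2 + N − H − X)/2 = (2·13 + 2 + 1 − 14 − 1)/2 = 14/2 = 7.
(Structurally: 1 ring(s) + 6 π bond(s) = 7.)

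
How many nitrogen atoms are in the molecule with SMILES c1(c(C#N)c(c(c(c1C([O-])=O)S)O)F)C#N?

The symbol for nitrogen appears 2 times in the SMILES.

2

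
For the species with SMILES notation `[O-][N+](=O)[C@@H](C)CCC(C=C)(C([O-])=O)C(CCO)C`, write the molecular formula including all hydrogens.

C12H20NO5-

Heavy atoms from the SMILES: 12 C, 1 N, 5 O.
Implicit hydrogens by atom environment:
  5 × C: 2 H each → 10
  3 × C: 1 H each → 3
  2 × C: 3 H each → 6
  2 × C: no H
  2 × O: no H
  2 × O (charge -1): no H
  1 × N (charge +1): no H
  1 × O: 1 H
  Total hydrogens = 20.
Net charge -1.
Molecular formula: C12H20NO5-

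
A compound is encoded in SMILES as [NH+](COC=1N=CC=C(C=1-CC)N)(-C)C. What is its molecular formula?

C10H18N3O+

Heavy atoms from the SMILES: 10 C, 3 N, 1 O.
Implicit hydrogens by atom environment:
  3 × C: 3 H each → 9
  3 × C (aromatic): no H
  2 × C: 2 H each → 4
  2 × C (aromatic): 1 H each → 2
  1 × N: 2 H
  1 × N (charge +1): 1 H
  1 × N (aromatic): no H
  1 × O: no H
  Total hydrogens = 18.
Net charge +1.
Molecular formula: C10H18N3O+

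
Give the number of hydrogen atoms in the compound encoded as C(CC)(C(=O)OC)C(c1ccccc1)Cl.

Hydrogens are implicit in SMILES; fill each atom to its normal valence:
  5 × C (aromatic): 1 H each → 5
  2 × C: 3 H each → 6
  2 × C: 1 H each → 2
  2 × O: no H
  1 × C: 2 H
  1 × C (aromatic): no H
  1 × C: no H
  1 × Cl: no H
  Total hydrogens = 15.

15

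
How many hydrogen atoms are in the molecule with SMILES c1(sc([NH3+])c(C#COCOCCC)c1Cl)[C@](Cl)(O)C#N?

13

Hydrogens are implicit in SMILES; fill each atom to its normal valence:
  4 × C (aromatic): no H
  4 × C: no H
  3 × C: 2 H each → 6
  2 × Cl: no H
  2 × O: no H
  1 × C: 3 H
  1 × N (charge +1): 3 H
  1 × N: no H
  1 × O: 1 H
  1 × S (aromatic): no H
  Total hydrogens = 13.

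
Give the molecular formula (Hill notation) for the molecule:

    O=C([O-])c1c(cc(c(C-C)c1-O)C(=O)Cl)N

C10H9ClNO4-

Heavy atoms from the SMILES: 10 C, 1 Cl, 1 N, 4 O.
Implicit hydrogens by atom environment:
  5 × C (aromatic): no H
  2 × C: no H
  2 × O: no H
  1 × C: 3 H
  1 × C: 2 H
  1 × C (aromatic): 1 H
  1 × Cl: no H
  1 × N: 2 H
  1 × O: 1 H
  1 × O (charge -1): no H
  Total hydrogens = 9.
Net charge -1.
Molecular formula: C10H9ClNO4-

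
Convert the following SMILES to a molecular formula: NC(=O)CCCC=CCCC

C9H17NO

Heavy atoms from the SMILES: 9 C, 1 N, 1 O.
Implicit hydrogens by atom environment:
  5 × C: 2 H each → 10
  2 × C: 1 H each → 2
  1 × C: 3 H
  1 × C: no H
  1 × N: 2 H
  1 × O: no H
  Total hydrogens = 17.
Molecular formula: C9H17NO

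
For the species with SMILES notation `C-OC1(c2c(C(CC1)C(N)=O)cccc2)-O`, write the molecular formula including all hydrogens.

Heavy atoms from the SMILES: 12 C, 1 N, 3 O.
Implicit hydrogens by atom environment:
  4 × C (aromatic): 1 H each → 4
  2 × C: 2 H each → 4
  2 × C (aromatic): no H
  2 × C: no H
  2 × O: no H
  1 × C: 3 H
  1 × C: 1 H
  1 × N: 2 H
  1 × O: 1 H
  Total hydrogens = 15.
Molecular formula: C12H15NO3

C12H15NO3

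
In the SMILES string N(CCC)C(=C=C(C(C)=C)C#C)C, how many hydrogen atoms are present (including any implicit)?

17

Hydrogens are implicit in SMILES; fill each atom to its normal valence:
  5 × C: no H
  3 × C: 3 H each → 9
  3 × C: 2 H each → 6
  1 × C: 1 H
  1 × N: 1 H
  Total hydrogens = 17.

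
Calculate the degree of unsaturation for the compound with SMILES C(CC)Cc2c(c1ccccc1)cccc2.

Molecular formula from the SMILES: C16H18.
DoU = (2C + 2 + N − H − X)/2 = (2·16 + 2 + 0 − 18 − 0)/2 = 16/2 = 8.
(Structurally: 2 ring(s) + 6 π bond(s) = 8.)

8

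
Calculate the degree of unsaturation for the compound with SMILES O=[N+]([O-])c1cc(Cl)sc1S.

4

Molecular formula from the SMILES: C4H2ClNO2S2.
DoU = (2C + 2 + N − H − X)/2 = (2·4 + 2 + 1 − 2 − 1)/2 = 8/2 = 4.
(Structurally: 1 ring(s) + 3 π bond(s) = 4.)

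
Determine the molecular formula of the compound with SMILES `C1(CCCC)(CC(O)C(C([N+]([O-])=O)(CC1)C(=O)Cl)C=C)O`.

Heavy atoms from the SMILES: 14 C, 1 Cl, 1 N, 5 O.
Implicit hydrogens by atom environment:
  7 × C: 2 H each → 14
  3 × C: 1 H each → 3
  3 × C: no H
  2 × O: 1 H each → 2
  2 × O: no H
  1 × C: 3 H
  1 × Cl: no H
  1 × N (charge +1): no H
  1 × O (charge -1): no H
  Total hydrogens = 22.
Molecular formula: C14H22ClNO5

C14H22ClNO5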